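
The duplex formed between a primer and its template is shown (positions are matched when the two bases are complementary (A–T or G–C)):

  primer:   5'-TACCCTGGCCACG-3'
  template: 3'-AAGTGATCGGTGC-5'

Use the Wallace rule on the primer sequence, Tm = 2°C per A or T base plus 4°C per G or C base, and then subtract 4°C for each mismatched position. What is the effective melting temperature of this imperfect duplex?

32°C

Primer base counts: A=2, T=2, G=3, C=6 → A+T=4, G+C=9
Perfect-match Tm = 2(4) + 4(9) = 8 + 36 = 44°C
Mismatches (positions where the bases are not complementary): 3 (at positions 2, 4, 7)
Effective Tm = 44 − 3×4 = 44 − 12 = 32°C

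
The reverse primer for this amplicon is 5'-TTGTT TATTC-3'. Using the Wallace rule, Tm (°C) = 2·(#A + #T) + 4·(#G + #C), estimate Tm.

Base counts: G=1, A=1, C=1, T=7
A+T = 8, G+C = 2
Tm = 2×8 + 4×2 = 24°C

24°C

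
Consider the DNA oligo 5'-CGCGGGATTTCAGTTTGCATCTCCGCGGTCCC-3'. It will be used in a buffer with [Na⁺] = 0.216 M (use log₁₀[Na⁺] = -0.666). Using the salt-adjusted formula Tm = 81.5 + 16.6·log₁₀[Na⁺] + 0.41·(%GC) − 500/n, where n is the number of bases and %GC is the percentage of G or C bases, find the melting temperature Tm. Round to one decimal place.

80.4°C

Length n = 32. Counting bases: G=9, C=11, A=3, T=9
G+C = 20, so %GC = 20/32 × 100 = 62.5%
Salt term: 16.6 × (-0.666) = -11.056
GC term: 0.41 × 62.5 = 25.625; length term: −500/32 = −15.625
Tm = 81.5 + (-11.056) + 25.625 − 15.625 = 80.444 → 80.4°C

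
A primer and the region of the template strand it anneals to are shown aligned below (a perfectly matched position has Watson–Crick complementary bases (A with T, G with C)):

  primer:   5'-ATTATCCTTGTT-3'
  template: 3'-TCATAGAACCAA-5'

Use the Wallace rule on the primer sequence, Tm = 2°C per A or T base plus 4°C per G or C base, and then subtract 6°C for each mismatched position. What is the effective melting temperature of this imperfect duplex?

Primer base counts: A=2, T=7, G=1, C=2 → A+T=9, G+C=3
Perfect-match Tm = 2(9) + 4(3) = 18 + 12 = 30°C
Mismatches (positions where the bases are not complementary): 3 (at positions 2, 7, 9)
Effective Tm = 30 − 3×6 = 30 − 18 = 12°C

12°C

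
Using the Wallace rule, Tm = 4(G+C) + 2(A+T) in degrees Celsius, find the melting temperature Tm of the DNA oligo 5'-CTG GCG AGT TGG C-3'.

Counting bases: T=3, C=3, A=1, G=6
A+T = 4, G+C = 9
Tm = 2(4) + 4(9) = 8 + 36 = 44°C

44°C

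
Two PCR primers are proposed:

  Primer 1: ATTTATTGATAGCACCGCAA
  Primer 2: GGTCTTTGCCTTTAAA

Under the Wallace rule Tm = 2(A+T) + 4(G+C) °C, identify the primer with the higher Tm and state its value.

Primer 1, 54°C

Primer 1: A+T=13, G+C=7 → Tm = 2(13)+4(7) = 54°C
Primer 2: A+T=10, G+C=6 → Tm = 2(10)+4(6) = 44°C
54°C vs 44°C → primer 1 is higher.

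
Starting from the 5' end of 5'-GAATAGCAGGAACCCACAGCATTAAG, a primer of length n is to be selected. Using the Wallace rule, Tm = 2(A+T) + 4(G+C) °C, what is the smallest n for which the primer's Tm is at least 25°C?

n = 9

First 8 bases: GAATAGCA → Tm = 22°C (< 25°C)
First 9 bases: GAATAGCAG → Tm = 26°C (≥ 25°C)
Each additional base adds 2°C (A/T) or 4°C (G/C), so Tm is non-decreasing in n; n = 9 is the first length to reach 25°C.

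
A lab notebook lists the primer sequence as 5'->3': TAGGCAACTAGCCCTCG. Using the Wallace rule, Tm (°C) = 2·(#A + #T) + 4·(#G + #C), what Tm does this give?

Counting bases: A=4, T=3, G=4, C=6
So N_AT = 7 and N_GC = 10.
Tm = 2(7) + 4(10) = 14 + 40 = 54°C

54°C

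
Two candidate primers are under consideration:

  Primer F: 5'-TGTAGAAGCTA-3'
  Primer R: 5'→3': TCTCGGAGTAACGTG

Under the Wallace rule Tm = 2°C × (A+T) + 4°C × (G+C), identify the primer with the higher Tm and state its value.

Primer R, 46°C

Primer F: A+T=7, G+C=4 → Tm = 2(7)+4(4) = 30°C
Primer R: A+T=7, G+C=8 → Tm = 2(7)+4(8) = 46°C
30°C vs 46°C → primer R is higher.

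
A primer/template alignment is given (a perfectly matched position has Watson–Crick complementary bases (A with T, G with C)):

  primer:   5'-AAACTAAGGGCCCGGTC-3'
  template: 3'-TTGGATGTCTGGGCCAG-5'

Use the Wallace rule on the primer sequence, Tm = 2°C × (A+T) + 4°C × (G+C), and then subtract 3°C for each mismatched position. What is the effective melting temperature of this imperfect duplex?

Primer base counts: A=5, T=2, G=5, C=5 → A+T=7, G+C=10
Perfect-match Tm = 2(7) + 4(10) = 14 + 40 = 54°C
Mismatches (positions where the bases are not complementary): 4 (at positions 3, 7, 8, 10)
Effective Tm = 54 − 4×3 = 54 − 12 = 42°C

42°C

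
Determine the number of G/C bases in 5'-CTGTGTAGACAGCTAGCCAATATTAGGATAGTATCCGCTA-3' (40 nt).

17

Counting bases: T=11, A=12, G=9, C=8
G+C = 9 + 8 = 17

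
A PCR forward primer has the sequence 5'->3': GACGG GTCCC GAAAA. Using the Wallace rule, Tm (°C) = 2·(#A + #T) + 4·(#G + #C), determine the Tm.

Counting bases: G=5, T=1, A=5, C=4
AT pairs contribute 6, GC pairs contribute 9.
Tm = 2(6) + 4(9) = 12 + 36 = 48°C

48°C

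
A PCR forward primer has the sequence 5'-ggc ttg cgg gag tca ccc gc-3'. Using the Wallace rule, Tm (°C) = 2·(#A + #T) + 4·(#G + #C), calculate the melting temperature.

70°C

Counting bases: G=8, A=2, C=7, T=3
So N_AT = 5 and N_GC = 15.
Tm = 4·15 + 2·5 = 60 + 10 = 70°C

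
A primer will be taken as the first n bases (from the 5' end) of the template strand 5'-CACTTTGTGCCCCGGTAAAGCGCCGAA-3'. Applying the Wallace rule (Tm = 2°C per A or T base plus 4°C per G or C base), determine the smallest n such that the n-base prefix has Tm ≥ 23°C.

First 8 bases: CACTTTGT → Tm = 22°C (< 23°C)
First 9 bases: CACTTTGTG → Tm = 26°C (≥ 23°C)
Since every base adds ≥2°C, Tm only increases with n, so the threshold is first crossed at n = 9.

n = 9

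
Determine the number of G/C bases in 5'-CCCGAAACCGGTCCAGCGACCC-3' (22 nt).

16

Counting bases: A=5, T=1, G=5, C=11
Total G or C: 5 + 11 = 16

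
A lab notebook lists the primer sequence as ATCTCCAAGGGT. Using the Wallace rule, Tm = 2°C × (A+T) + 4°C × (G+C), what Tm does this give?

Counting bases: A=3, T=3, C=3, G=3
A+T = 6, G+C = 6
Tm = 2×6 + 4×6 = 36°C

36°C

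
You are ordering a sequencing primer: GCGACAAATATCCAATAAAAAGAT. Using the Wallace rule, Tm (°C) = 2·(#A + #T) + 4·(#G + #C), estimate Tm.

Counting bases: A=13, T=4, C=4, G=3
A+T = 17, G+C = 7
Tm = 4·7 + 2·17 = 28 + 34 = 62°C

62°C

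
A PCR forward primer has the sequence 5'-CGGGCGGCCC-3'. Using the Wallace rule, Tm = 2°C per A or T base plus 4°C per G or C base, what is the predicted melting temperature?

40°C

Scanning the sequence gives T=0, A=0, G=5, C=5.
AT pairs contribute 0, GC pairs contribute 10.
Tm = 2(0) + 4(10) = 0 + 40 = 40°C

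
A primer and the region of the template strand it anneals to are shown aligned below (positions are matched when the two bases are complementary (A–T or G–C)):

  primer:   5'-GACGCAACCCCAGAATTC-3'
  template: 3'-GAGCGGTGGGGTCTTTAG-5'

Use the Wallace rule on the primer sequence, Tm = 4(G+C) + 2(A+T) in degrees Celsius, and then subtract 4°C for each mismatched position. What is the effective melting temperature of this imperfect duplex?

40°C

Primer base counts: A=6, T=2, G=3, C=7 → A+T=8, G+C=10
Perfect-match Tm = 2(8) + 4(10) = 16 + 40 = 56°C
Mismatches (positions where the bases are not complementary): 4 (at positions 1, 2, 6, 16)
Effective Tm = 56 − 4×4 = 56 − 16 = 40°C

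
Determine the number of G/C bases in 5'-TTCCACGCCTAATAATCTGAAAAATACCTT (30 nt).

10

Base counts: G=2, A=11, T=9, C=8
Total G or C: 2 + 8 = 10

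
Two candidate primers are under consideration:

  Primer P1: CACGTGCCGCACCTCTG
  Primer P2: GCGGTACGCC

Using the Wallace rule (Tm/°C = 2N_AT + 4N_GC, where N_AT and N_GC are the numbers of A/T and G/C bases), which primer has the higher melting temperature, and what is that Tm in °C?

Primer P1: A+T=5, G+C=12 → Tm = 2(5)+4(12) = 58°C
Primer P2: A+T=2, G+C=8 → Tm = 2(2)+4(8) = 36°C
58°C vs 36°C → primer P1 is higher.

Primer P1, 58°C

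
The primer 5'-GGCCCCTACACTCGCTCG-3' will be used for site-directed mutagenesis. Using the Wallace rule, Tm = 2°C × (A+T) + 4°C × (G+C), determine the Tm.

62°C

Base counts: A=2, G=4, T=3, C=9
A+T = 5, G+C = 13
Tm = 2×5 + 4×13 = 62°C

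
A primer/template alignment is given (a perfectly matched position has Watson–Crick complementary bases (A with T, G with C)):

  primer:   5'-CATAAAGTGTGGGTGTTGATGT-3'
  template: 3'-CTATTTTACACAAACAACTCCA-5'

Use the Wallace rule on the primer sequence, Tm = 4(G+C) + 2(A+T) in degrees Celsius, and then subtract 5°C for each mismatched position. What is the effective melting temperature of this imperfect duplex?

37°C

Primer base counts: A=5, T=8, G=8, C=1 → A+T=13, G+C=9
Perfect-match Tm = 2(13) + 4(9) = 26 + 36 = 62°C
Mismatches (positions where the bases are not complementary): 5 (at positions 1, 7, 12, 13, 20)
Effective Tm = 62 − 5×5 = 62 − 25 = 37°C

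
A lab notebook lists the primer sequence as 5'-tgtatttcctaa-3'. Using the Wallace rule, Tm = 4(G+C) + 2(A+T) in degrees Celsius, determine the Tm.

30°C

Counting bases: A=3, T=6, C=2, G=1
A+T = 9, G+C = 3
Tm = 2(9) + 4(3) = 18 + 12 = 30°C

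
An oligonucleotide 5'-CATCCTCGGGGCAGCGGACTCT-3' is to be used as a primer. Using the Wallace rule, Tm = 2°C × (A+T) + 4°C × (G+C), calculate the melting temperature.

74°C

G=7, T=4, A=3, C=8
AT pairs contribute 7, GC pairs contribute 15.
Tm = 2(7) + 4(15) = 14 + 60 = 74°C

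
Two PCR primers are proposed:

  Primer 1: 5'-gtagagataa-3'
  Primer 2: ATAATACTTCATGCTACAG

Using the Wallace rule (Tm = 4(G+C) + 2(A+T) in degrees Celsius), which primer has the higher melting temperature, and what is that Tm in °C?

Primer 1: A+T=7, G+C=3 → Tm = 2(7)+4(3) = 26°C
Primer 2: A+T=13, G+C=6 → Tm = 2(13)+4(6) = 50°C
26°C vs 50°C → primer 2 is higher.

Primer 2, 50°C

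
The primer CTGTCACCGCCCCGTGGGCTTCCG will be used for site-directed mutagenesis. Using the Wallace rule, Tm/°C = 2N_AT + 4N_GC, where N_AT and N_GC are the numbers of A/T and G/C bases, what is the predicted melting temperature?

84°C

Counting bases: G=7, A=1, T=5, C=11
So N_AT = 6 and N_GC = 18.
Tm = 4·18 + 2·6 = 72 + 12 = 84°C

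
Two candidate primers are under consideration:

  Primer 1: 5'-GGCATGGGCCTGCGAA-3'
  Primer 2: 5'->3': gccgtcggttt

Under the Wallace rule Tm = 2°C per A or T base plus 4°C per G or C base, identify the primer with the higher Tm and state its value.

Primer 1, 54°C

Primer 1: A+T=5, G+C=11 → Tm = 2(5)+4(11) = 54°C
Primer 2: A+T=4, G+C=7 → Tm = 2(4)+4(7) = 36°C
54°C vs 36°C → primer 1 is higher.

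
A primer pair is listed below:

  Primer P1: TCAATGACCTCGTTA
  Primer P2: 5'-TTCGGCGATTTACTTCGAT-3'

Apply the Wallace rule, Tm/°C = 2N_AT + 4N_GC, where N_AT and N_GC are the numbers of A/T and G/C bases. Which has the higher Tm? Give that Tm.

Primer P2, 54°C

Primer P1: A+T=9, G+C=6 → Tm = 2(9)+4(6) = 42°C
Primer P2: A+T=11, G+C=8 → Tm = 2(11)+4(8) = 54°C
42°C vs 54°C → primer P2 is higher.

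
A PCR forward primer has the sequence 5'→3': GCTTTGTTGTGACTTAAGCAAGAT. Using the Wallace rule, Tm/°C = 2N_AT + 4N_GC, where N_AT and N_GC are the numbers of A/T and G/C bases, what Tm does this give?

Counting bases: G=6, A=6, T=9, C=3
So N_AT = 15 and N_GC = 9.
Tm = 2(15) + 4(9) = 30 + 36 = 66°C

66°C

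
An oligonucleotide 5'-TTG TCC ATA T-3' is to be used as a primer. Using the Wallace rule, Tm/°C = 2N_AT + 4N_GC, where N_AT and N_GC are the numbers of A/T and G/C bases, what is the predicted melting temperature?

Base counts: G=1, T=5, A=2, C=2
So N_AT = 7 and N_GC = 3.
Tm = 2(7) + 4(3) = 14 + 12 = 26°C

26°C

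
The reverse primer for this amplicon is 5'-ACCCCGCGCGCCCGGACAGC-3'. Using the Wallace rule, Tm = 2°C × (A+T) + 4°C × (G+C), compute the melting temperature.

Base counts: T=0, G=6, C=11, A=3
AT pairs contribute 3, GC pairs contribute 17.
Tm = 2(3) + 4(17) = 6 + 68 = 74°C

74°C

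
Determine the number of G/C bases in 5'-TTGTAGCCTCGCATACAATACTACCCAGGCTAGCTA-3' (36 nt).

Scanning the sequence gives G=6, C=11, A=10, T=9.
G+C = 6 + 11 = 17

17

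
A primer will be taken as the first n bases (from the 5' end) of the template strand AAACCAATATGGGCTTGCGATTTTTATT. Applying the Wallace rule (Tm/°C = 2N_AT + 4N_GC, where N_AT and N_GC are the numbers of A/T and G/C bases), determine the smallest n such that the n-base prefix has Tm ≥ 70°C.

n = 26

First 25 bases: AAACCAATATGGGCTTGCGATTTTT → Tm = 68°C (< 70°C)
First 26 bases: AAACCAATATGGGCTTGCGATTTTTA → Tm = 70°C (≥ 70°C)
Each additional base adds 2°C (A/T) or 4°C (G/C), so Tm is non-decreasing in n; n = 26 is the first length to reach 70°C.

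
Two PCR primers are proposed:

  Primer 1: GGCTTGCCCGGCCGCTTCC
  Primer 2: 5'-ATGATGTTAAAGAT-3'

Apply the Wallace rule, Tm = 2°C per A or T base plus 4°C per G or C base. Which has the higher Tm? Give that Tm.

Primer 1, 68°C

Primer 1: A+T=4, G+C=15 → Tm = 2(4)+4(15) = 68°C
Primer 2: A+T=11, G+C=3 → Tm = 2(11)+4(3) = 34°C
68°C vs 34°C → primer 1 is higher.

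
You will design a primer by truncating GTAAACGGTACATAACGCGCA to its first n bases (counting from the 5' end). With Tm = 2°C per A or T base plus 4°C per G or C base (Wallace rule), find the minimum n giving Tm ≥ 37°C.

n = 14

First 13 bases: GTAAACGGTACAT → Tm = 36°C (< 37°C)
First 14 bases: GTAAACGGTACATA → Tm = 38°C (≥ 37°C)
Since every base adds ≥2°C, Tm only increases with n, so the threshold is first crossed at n = 14.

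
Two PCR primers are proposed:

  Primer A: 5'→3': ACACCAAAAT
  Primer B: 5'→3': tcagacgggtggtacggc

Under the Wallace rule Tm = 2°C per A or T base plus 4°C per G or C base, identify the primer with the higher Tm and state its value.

Primer B, 60°C

Primer A: A+T=7, G+C=3 → Tm = 2(7)+4(3) = 26°C
Primer B: A+T=6, G+C=12 → Tm = 2(6)+4(12) = 60°C
26°C vs 60°C → primer B is higher.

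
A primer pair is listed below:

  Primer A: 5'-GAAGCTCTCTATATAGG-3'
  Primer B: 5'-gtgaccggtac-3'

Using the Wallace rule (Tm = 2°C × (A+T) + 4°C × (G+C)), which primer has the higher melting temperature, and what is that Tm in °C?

Primer A: A+T=10, G+C=7 → Tm = 2(10)+4(7) = 48°C
Primer B: A+T=4, G+C=7 → Tm = 2(4)+4(7) = 36°C
48°C vs 36°C → primer A is higher.

Primer A, 48°C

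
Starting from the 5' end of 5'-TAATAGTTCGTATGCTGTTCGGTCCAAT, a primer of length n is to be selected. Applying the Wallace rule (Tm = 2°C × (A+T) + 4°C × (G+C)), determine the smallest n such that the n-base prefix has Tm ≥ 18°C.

First 7 bases: TAATAGT → Tm = 16°C (< 18°C)
First 8 bases: TAATAGTT → Tm = 18°C (≥ 18°C)
Each additional base adds 2°C (A/T) or 4°C (G/C), so Tm is non-decreasing in n; n = 8 is the first length to reach 18°C.

n = 8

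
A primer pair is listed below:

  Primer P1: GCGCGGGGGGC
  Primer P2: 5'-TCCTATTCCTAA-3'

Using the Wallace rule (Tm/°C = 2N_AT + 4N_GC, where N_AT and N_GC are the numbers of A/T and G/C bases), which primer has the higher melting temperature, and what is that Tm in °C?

Primer P1, 44°C

Primer P1: A+T=0, G+C=11 → Tm = 2(0)+4(11) = 44°C
Primer P2: A+T=8, G+C=4 → Tm = 2(8)+4(4) = 32°C
44°C vs 32°C → primer P1 is higher.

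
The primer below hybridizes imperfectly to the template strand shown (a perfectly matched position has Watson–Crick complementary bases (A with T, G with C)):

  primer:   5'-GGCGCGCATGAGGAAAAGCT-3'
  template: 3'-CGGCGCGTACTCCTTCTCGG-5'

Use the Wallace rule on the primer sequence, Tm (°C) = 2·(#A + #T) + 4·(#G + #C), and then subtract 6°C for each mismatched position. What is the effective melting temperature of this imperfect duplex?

46°C

Primer base counts: A=6, T=2, G=8, C=4 → A+T=8, G+C=12
Perfect-match Tm = 2(8) + 4(12) = 16 + 48 = 64°C
Mismatches (positions where the bases are not complementary): 3 (at positions 2, 16, 20)
Effective Tm = 64 − 3×6 = 64 − 18 = 46°C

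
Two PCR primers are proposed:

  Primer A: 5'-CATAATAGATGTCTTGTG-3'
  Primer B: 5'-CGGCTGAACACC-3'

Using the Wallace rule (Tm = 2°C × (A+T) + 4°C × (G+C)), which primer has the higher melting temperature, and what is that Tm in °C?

Primer A: A+T=12, G+C=6 → Tm = 2(12)+4(6) = 48°C
Primer B: A+T=4, G+C=8 → Tm = 2(4)+4(8) = 40°C
48°C vs 40°C → primer A is higher.

Primer A, 48°C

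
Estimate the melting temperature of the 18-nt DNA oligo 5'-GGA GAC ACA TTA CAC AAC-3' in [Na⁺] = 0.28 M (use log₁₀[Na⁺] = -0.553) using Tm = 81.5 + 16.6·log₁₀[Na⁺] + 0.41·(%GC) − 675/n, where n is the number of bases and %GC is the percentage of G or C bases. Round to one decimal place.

53.0°C

Length n = 18. A=8, T=2, C=5, G=3
G+C = 8, so %GC = 8/18 × 100 = 44.444%
Salt term: 16.6 × (-0.553) = -9.18
GC term: 0.41 × 44.444 = 18.222; length term: −675/18 = −37.5
Tm = 81.5 + (-9.18) + 18.222 − 37.5 = 53.042 → 53.0°C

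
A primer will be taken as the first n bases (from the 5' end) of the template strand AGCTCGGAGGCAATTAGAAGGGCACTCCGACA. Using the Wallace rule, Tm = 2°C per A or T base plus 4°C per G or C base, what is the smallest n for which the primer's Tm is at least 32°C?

n = 10

First 9 bases: AGCTCGGAG → Tm = 30°C (< 32°C)
First 10 bases: AGCTCGGAGG → Tm = 34°C (≥ 32°C)
Since every base adds ≥2°C, Tm only increases with n, so the threshold is first crossed at n = 10.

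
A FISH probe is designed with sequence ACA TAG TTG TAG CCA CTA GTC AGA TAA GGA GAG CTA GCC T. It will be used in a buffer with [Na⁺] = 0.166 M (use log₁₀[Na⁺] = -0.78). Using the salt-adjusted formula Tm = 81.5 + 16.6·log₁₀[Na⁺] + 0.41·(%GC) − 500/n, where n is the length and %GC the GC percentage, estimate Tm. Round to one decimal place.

74.5°C

Length n = 40. Counting bases: T=9, G=10, C=8, A=13
G+C = 18, so %GC = 18/40 × 100 = 45%
Salt term: 16.6 × (-0.78) = -12.948
GC term: 0.41 × 45 = 18.45; length term: −500/40 = −12.5
Tm = 81.5 + (-12.948) + 18.45 − 12.5 = 74.502 → 74.5°C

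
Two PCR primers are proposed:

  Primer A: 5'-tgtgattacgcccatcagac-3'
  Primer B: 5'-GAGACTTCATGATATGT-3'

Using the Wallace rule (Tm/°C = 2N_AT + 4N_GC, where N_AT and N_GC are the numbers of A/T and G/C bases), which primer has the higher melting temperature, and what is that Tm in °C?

Primer A: A+T=10, G+C=10 → Tm = 2(10)+4(10) = 60°C
Primer B: A+T=11, G+C=6 → Tm = 2(11)+4(6) = 46°C
60°C vs 46°C → primer A is higher.

Primer A, 60°C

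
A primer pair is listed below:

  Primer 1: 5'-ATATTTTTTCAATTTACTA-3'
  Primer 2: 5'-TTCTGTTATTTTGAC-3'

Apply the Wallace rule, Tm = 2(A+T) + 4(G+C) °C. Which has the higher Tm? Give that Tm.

Primer 1: A+T=17, G+C=2 → Tm = 2(17)+4(2) = 42°C
Primer 2: A+T=11, G+C=4 → Tm = 2(11)+4(4) = 38°C
42°C vs 38°C → primer 1 is higher.

Primer 1, 42°C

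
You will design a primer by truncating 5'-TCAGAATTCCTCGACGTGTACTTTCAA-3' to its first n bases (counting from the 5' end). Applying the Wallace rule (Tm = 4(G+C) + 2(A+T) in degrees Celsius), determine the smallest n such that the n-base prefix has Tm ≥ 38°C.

n = 13

First 12 bases: TCAGAATTCCTC → Tm = 34°C (< 38°C)
First 13 bases: TCAGAATTCCTCG → Tm = 38°C (≥ 38°C)
Each additional base adds 2°C (A/T) or 4°C (G/C), so Tm is non-decreasing in n; n = 13 is the first length to reach 38°C.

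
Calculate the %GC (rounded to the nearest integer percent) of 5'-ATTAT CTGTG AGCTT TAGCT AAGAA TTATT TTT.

24%

Counting bases: A=9, T=16, G=5, C=3
G+C = 5 + 3 = 8 out of 33 bases
%GC = 8/33 × 100 = 24.24% ≈ 24%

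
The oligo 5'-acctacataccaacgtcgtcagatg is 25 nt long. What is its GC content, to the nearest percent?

48%

Scanning the sequence gives T=5, G=4, A=8, C=8.
G+C = 4 + 8 = 12 out of 25 bases
%GC = 12/25 × 100 = 48% ≈ 48%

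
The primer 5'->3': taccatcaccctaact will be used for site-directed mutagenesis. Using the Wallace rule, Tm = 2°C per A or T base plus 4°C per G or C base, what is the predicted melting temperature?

Scanning the sequence gives C=7, A=5, T=4, G=0.
So N_AT = 9 and N_GC = 7.
Tm = 4·7 + 2·9 = 28 + 18 = 46°C

46°C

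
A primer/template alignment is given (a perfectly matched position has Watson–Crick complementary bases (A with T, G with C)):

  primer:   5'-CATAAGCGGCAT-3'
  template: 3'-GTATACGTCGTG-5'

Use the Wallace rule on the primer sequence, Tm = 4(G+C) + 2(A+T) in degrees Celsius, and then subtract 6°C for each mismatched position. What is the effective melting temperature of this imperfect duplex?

18°C

Primer base counts: A=4, T=2, G=3, C=3 → A+T=6, G+C=6
Perfect-match Tm = 2(6) + 4(6) = 12 + 24 = 36°C
Mismatches (positions where the bases are not complementary): 3 (at positions 5, 8, 12)
Effective Tm = 36 − 3×6 = 36 − 18 = 18°C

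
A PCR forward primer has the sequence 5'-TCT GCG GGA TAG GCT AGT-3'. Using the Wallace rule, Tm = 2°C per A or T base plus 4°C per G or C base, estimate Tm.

Scanning the sequence gives C=3, G=7, A=3, T=5.
A+T = 8, G+C = 10
Tm = 2×8 + 4×10 = 56°C

56°C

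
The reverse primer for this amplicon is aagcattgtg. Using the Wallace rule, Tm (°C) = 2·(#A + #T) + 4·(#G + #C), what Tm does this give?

Scanning the sequence gives T=3, C=1, G=3, A=3.
AT pairs contribute 6, GC pairs contribute 4.
Tm = 2(6) + 4(4) = 12 + 16 = 28°C

28°C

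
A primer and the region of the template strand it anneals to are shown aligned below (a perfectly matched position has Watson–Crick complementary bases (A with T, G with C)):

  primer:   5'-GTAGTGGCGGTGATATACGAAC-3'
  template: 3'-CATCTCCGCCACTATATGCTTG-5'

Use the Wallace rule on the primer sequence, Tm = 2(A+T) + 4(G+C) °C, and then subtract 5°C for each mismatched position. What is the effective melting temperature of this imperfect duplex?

Primer base counts: A=6, T=5, G=8, C=3 → A+T=11, G+C=11
Perfect-match Tm = 2(11) + 4(11) = 22 + 44 = 66°C
Mismatches (positions where the bases are not complementary): 1 (at position 5)
Effective Tm = 66 − 1×5 = 66 − 5 = 61°C

61°C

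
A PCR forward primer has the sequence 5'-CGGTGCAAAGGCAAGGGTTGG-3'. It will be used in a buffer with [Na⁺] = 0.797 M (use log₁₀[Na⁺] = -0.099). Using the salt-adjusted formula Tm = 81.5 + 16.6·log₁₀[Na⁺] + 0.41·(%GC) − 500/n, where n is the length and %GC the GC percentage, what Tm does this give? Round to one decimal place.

Length n = 21. Counting bases: T=3, A=5, G=10, C=3
G+C = 13, so %GC = 13/21 × 100 = 61.905%
Salt term: 16.6 × (-0.099) = -1.643
GC term: 0.41 × 61.905 = 25.381; length term: −500/21 = −23.81
Tm = 81.5 + (-1.643) + 25.381 − 23.81 = 81.428 → 81.4°C

81.4°C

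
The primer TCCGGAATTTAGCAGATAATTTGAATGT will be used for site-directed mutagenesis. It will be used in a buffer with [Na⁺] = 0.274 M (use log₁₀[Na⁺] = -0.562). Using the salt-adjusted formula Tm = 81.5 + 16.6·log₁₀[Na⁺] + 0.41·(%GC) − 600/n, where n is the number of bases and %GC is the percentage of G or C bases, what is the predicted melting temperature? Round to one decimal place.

63.9°C

Length n = 28. Counting bases: G=6, A=9, T=10, C=3
G+C = 9, so %GC = 9/28 × 100 = 32.143%
Salt term: 16.6 × (-0.562) = -9.329
GC term: 0.41 × 32.143 = 13.179; length term: −600/28 = −21.429
Tm = 81.5 + (-9.329) + 13.179 − 21.429 = 63.921 → 63.9°C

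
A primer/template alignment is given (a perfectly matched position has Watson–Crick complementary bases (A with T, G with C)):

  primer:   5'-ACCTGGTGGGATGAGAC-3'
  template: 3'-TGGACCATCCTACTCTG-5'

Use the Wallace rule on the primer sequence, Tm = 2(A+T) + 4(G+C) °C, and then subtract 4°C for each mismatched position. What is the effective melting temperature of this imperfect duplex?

50°C

Primer base counts: A=4, T=3, G=7, C=3 → A+T=7, G+C=10
Perfect-match Tm = 2(7) + 4(10) = 14 + 40 = 54°C
Mismatches (positions where the bases are not complementary): 1 (at position 8)
Effective Tm = 54 − 1×4 = 54 − 4 = 50°C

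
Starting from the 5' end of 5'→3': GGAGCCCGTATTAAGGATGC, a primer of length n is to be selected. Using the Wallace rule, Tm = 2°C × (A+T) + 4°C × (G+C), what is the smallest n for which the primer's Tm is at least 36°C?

n = 11

First 10 bases: GGAGCCCGTA → Tm = 34°C (< 36°C)
First 11 bases: GGAGCCCGTAT → Tm = 36°C (≥ 36°C)
Each additional base adds 2°C (A/T) or 4°C (G/C), so Tm is non-decreasing in n; n = 11 is the first length to reach 36°C.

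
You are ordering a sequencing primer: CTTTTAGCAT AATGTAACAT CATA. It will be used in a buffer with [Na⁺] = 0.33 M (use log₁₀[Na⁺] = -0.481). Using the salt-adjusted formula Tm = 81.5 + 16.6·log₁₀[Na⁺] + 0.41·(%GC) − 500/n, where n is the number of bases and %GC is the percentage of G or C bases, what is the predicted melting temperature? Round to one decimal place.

Length n = 24. Base counts: C=4, G=2, A=9, T=9
G+C = 6, so %GC = 6/24 × 100 = 25%
Salt term: 16.6 × (-0.481) = -7.985
GC term: 0.41 × 25 = 10.25; length term: −500/24 = −20.833
Tm = 81.5 + (-7.985) + 10.25 − 20.833 = 62.932 → 62.9°C

62.9°C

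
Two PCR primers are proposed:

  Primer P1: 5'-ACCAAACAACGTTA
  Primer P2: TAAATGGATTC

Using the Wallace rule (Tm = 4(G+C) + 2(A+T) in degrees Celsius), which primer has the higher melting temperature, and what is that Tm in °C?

Primer P1: A+T=9, G+C=5 → Tm = 2(9)+4(5) = 38°C
Primer P2: A+T=8, G+C=3 → Tm = 2(8)+4(3) = 28°C
38°C vs 28°C → primer P1 is higher.

Primer P1, 38°C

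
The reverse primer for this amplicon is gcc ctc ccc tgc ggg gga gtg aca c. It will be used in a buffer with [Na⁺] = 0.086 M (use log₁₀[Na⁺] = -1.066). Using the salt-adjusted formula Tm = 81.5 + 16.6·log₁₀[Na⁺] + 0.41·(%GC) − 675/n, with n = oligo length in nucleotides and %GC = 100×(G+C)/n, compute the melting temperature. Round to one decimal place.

68.0°C

Length n = 25. Base counts: G=9, C=10, T=3, A=3
G+C = 19, so %GC = 19/25 × 100 = 76%
Salt term: 16.6 × (-1.066) = -17.696
GC term: 0.41 × 76 = 31.16; length term: −675/25 = −27
Tm = 81.5 + (-17.696) + 31.16 − 27 = 67.964 → 68.0°C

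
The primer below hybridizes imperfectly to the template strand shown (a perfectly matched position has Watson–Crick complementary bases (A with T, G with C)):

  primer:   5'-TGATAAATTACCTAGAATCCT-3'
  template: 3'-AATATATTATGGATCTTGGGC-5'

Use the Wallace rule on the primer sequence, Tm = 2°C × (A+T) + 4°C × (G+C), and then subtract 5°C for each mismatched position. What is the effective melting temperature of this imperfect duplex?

Primer base counts: A=8, T=7, G=2, C=4 → A+T=15, G+C=6
Perfect-match Tm = 2(15) + 4(6) = 30 + 24 = 54°C
Mismatches (positions where the bases are not complementary): 5 (at positions 2, 6, 8, 18, 21)
Effective Tm = 54 − 5×5 = 54 − 25 = 29°C

29°C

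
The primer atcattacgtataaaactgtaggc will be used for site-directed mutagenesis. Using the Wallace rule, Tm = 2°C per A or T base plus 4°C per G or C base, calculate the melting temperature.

64°C

Scanning the sequence gives T=7, A=9, C=4, G=4.
So N_AT = 16 and N_GC = 8.
Tm = 4·8 + 2·16 = 32 + 32 = 64°C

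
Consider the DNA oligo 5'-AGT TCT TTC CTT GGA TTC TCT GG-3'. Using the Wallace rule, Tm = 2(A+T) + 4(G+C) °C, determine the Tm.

G=5, A=2, T=11, C=5
So N_AT = 13 and N_GC = 10.
Tm = 2×13 + 4×10 = 66°C

66°C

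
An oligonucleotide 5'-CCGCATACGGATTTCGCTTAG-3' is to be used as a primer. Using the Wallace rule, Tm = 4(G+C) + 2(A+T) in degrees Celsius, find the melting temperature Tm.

64°C

Scanning the sequence gives C=6, A=4, T=6, G=5.
AT pairs contribute 10, GC pairs contribute 11.
Tm = 2(10) + 4(11) = 20 + 44 = 64°C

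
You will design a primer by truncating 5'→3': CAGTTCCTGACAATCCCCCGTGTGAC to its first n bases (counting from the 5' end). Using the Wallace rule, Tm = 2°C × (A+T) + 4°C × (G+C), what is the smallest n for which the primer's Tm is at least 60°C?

n = 19

First 18 bases: CAGTTCCTGACAATCCCC → Tm = 56°C (< 60°C)
First 19 bases: CAGTTCCTGACAATCCCCC → Tm = 60°C (≥ 60°C)
Each additional base adds 2°C (A/T) or 4°C (G/C), so Tm is non-decreasing in n; n = 19 is the first length to reach 60°C.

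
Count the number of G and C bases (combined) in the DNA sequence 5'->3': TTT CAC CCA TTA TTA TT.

4

A=4, T=9, C=4, G=0
Total G or C: 0 + 4 = 4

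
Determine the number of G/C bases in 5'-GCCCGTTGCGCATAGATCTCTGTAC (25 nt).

Base counts: A=4, G=6, C=8, T=7
G+C = 6 + 8 = 14

14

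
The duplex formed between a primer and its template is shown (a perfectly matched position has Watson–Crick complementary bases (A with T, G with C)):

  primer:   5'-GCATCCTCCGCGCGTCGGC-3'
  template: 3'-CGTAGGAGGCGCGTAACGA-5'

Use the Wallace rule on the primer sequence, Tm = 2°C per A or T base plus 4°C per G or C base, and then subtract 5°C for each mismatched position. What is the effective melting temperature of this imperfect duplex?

Primer base counts: A=1, T=3, G=6, C=9 → A+T=4, G+C=15
Perfect-match Tm = 2(4) + 4(15) = 8 + 60 = 68°C
Mismatches (positions where the bases are not complementary): 4 (at positions 14, 16, 18, 19)
Effective Tm = 68 − 4×5 = 68 − 20 = 48°C

48°C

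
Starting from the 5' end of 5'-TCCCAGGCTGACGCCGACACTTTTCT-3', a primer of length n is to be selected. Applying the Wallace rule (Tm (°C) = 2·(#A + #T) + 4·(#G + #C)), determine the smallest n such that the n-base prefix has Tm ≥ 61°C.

First 17 bases: TCCCAGGCTGACGCCGA → Tm = 58°C (< 61°C)
First 18 bases: TCCCAGGCTGACGCCGAC → Tm = 62°C (≥ 61°C)
Since every base adds ≥2°C, Tm only increases with n, so the threshold is first crossed at n = 18.

n = 18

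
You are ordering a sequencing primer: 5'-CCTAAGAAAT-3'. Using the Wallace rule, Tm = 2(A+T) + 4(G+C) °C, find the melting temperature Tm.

Base counts: G=1, C=2, T=2, A=5
So N_AT = 7 and N_GC = 3.
Tm = 2×7 + 4×3 = 26°C

26°C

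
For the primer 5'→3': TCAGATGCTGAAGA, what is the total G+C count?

6

Base counts: G=4, T=3, C=2, A=5
Total G or C: 4 + 2 = 6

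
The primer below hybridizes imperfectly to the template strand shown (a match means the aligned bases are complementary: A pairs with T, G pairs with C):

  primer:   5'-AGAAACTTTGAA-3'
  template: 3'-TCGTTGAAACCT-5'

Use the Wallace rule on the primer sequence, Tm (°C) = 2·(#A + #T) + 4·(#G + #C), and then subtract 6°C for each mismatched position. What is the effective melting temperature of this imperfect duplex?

18°C

Primer base counts: A=6, T=3, G=2, C=1 → A+T=9, G+C=3
Perfect-match Tm = 2(9) + 4(3) = 18 + 12 = 30°C
Mismatches (positions where the bases are not complementary): 2 (at positions 3, 11)
Effective Tm = 30 − 2×6 = 30 − 12 = 18°C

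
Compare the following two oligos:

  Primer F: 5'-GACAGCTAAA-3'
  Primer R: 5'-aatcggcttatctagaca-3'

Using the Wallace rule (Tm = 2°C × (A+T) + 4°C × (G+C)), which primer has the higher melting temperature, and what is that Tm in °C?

Primer F: A+T=6, G+C=4 → Tm = 2(6)+4(4) = 28°C
Primer R: A+T=11, G+C=7 → Tm = 2(11)+4(7) = 50°C
28°C vs 50°C → primer R is higher.

Primer R, 50°C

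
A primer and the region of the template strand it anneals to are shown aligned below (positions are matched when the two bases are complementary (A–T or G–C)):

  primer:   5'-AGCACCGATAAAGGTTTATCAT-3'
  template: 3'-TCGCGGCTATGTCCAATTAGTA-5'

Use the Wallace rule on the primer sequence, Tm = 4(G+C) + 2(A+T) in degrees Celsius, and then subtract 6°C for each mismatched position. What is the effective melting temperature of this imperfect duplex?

42°C

Primer base counts: A=8, T=6, G=4, C=4 → A+T=14, G+C=8
Perfect-match Tm = 2(14) + 4(8) = 28 + 32 = 60°C
Mismatches (positions where the bases are not complementary): 3 (at positions 4, 11, 17)
Effective Tm = 60 − 3×6 = 60 − 18 = 42°C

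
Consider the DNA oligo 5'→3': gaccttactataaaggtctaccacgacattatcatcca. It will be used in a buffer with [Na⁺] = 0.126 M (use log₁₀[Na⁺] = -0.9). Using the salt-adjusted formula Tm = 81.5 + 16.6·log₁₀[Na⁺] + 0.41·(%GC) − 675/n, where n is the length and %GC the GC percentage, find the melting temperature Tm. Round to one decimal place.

Length n = 38. Counting bases: T=10, G=4, A=13, C=11
G+C = 15, so %GC = 15/38 × 100 = 39.474%
Salt term: 16.6 × (-0.9) = -14.94
GC term: 0.41 × 39.474 = 16.184; length term: −675/38 = −17.763
Tm = 81.5 + (-14.94) + 16.184 − 17.763 = 64.981 → 65.0°C

65.0°C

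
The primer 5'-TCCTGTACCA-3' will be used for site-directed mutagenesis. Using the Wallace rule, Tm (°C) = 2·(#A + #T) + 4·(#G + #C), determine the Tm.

30°C

Base counts: G=1, A=2, C=4, T=3
So N_AT = 5 and N_GC = 5.
Tm = 2×5 + 4×5 = 30°C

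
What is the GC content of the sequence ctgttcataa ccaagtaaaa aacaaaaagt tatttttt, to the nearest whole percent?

Scanning the sequence gives A=17, T=13, G=3, C=5.
G+C = 3 + 5 = 8 out of 38 bases
%GC = 8/38 × 100 = 21.05% ≈ 21%

21%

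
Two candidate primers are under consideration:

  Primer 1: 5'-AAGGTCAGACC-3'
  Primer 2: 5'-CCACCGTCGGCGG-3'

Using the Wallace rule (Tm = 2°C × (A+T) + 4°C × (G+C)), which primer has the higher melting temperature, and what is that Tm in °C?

Primer 1: A+T=5, G+C=6 → Tm = 2(5)+4(6) = 34°C
Primer 2: A+T=2, G+C=11 → Tm = 2(2)+4(11) = 48°C
34°C vs 48°C → primer 2 is higher.

Primer 2, 48°C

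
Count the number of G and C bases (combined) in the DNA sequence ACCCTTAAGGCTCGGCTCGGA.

13

G=6, C=7, A=4, T=4
Total G or C: 6 + 7 = 13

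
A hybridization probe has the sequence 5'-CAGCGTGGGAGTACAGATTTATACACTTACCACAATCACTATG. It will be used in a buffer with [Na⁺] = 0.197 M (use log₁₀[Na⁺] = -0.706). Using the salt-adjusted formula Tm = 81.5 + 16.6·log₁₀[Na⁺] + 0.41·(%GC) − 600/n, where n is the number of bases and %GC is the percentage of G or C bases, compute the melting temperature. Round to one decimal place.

73.0°C

Length n = 43. Scanning the sequence gives T=11, C=10, A=14, G=8.
G+C = 18, so %GC = 18/43 × 100 = 41.86%
Salt term: 16.6 × (-0.706) = -11.72
GC term: 0.41 × 41.86 = 17.163; length term: −600/43 = −13.953
Tm = 81.5 + (-11.72) + 17.163 − 13.953 = 72.99 → 73.0°C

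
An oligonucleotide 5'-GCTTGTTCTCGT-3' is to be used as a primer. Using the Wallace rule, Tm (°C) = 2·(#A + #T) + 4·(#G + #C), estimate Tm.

G=3, A=0, T=6, C=3
A+T = 6, G+C = 6
Tm = 2×6 + 4×6 = 36°C

36°C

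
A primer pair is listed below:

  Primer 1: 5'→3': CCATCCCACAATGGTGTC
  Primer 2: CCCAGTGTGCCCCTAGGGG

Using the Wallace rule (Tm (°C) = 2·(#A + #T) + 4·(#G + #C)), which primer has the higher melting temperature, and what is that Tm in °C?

Primer 2, 66°C

Primer 1: A+T=8, G+C=10 → Tm = 2(8)+4(10) = 56°C
Primer 2: A+T=5, G+C=14 → Tm = 2(5)+4(14) = 66°C
56°C vs 66°C → primer 2 is higher.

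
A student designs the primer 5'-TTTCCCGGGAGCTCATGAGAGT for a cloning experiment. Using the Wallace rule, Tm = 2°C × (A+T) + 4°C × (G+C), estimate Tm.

68°C

G=7, A=4, C=5, T=6
A+T = 10, G+C = 12
Tm = 2×10 + 4×12 = 68°C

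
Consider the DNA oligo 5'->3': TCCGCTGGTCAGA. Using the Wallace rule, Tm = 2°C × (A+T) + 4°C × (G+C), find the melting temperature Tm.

Scanning the sequence gives A=2, T=3, C=4, G=4.
So N_AT = 5 and N_GC = 8.
Tm = 2(5) + 4(8) = 10 + 32 = 42°C

42°C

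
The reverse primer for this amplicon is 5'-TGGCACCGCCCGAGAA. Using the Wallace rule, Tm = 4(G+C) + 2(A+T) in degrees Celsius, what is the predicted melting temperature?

54°C

Counting bases: G=5, A=4, T=1, C=6
AT pairs contribute 5, GC pairs contribute 11.
Tm = 2×5 + 4×11 = 54°C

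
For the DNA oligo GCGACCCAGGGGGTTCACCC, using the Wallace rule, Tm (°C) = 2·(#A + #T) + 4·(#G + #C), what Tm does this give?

70°C

Counting bases: A=3, C=8, T=2, G=7
So N_AT = 5 and N_GC = 15.
Tm = 2×5 + 4×15 = 70°C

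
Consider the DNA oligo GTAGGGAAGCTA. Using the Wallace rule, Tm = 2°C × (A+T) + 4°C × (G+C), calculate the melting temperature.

Counting bases: T=2, C=1, A=4, G=5
So N_AT = 6 and N_GC = 6.
Tm = 2×6 + 4×6 = 36°C

36°C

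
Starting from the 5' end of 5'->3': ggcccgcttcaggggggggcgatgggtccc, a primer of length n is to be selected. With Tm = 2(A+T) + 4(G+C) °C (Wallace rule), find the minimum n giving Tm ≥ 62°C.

n = 17

First 16 bases: GGCCCGCTTCAGGGGG → Tm = 58°C (< 62°C)
First 17 bases: GGCCCGCTTCAGGGGGG → Tm = 62°C (≥ 62°C)
Each additional base adds 2°C (A/T) or 4°C (G/C), so Tm is non-decreasing in n; n = 17 is the first length to reach 62°C.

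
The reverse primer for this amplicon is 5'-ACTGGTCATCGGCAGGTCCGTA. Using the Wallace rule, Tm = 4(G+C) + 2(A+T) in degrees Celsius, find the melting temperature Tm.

C=6, T=5, G=7, A=4
AT pairs contribute 9, GC pairs contribute 13.
Tm = 2(9) + 4(13) = 18 + 52 = 70°C

70°C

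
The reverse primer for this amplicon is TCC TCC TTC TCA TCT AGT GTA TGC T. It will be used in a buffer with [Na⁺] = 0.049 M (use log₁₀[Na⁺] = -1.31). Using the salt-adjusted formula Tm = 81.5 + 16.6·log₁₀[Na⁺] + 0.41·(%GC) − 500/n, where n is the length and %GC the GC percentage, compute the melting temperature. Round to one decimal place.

Length n = 25. Base counts: A=3, G=3, C=8, T=11
G+C = 11, so %GC = 11/25 × 100 = 44%
Salt term: 16.6 × (-1.31) = -21.746
GC term: 0.41 × 44 = 18.04; length term: −500/25 = −20
Tm = 81.5 + (-21.746) + 18.04 − 20 = 57.794 → 57.8°C

57.8°C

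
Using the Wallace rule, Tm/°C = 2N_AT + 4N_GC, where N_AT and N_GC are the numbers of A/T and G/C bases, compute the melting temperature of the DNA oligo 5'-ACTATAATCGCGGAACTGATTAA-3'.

Counting bases: T=6, A=9, G=4, C=4
AT pairs contribute 15, GC pairs contribute 8.
Tm = 4·8 + 2·15 = 32 + 30 = 62°C

62°C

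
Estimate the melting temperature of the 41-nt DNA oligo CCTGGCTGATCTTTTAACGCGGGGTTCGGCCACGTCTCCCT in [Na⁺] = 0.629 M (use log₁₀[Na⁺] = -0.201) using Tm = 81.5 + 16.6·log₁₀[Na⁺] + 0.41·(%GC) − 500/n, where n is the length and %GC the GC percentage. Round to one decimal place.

91.0°C

Length n = 41. Base counts: C=14, T=12, A=4, G=11
G+C = 25, so %GC = 25/41 × 100 = 60.976%
Salt term: 16.6 × (-0.201) = -3.337
GC term: 0.41 × 60.976 = 25; length term: −500/41 = −12.195
Tm = 81.5 + (-3.337) + 25 − 12.195 = 90.968 → 91.0°C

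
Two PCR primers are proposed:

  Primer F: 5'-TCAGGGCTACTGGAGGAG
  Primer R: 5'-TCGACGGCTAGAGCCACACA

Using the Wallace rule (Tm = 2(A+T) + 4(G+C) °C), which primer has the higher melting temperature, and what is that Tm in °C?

Primer R, 64°C

Primer F: A+T=7, G+C=11 → Tm = 2(7)+4(11) = 58°C
Primer R: A+T=8, G+C=12 → Tm = 2(8)+4(12) = 64°C
58°C vs 64°C → primer R is higher.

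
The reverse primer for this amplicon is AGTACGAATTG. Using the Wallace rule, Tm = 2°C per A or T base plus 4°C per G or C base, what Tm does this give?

30°C

Scanning the sequence gives G=3, A=4, T=3, C=1.
So N_AT = 7 and N_GC = 4.
Tm = 2×7 + 4×4 = 30°C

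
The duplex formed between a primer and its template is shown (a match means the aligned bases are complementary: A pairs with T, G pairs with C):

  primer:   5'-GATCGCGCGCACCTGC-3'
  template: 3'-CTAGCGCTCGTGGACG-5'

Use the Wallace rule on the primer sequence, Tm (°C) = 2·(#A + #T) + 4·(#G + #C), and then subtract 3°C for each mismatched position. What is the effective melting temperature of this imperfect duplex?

Primer base counts: A=2, T=2, G=5, C=7 → A+T=4, G+C=12
Perfect-match Tm = 2(4) + 4(12) = 8 + 48 = 56°C
Mismatches (positions where the bases are not complementary): 1 (at position 8)
Effective Tm = 56 − 1×3 = 56 − 3 = 53°C

53°C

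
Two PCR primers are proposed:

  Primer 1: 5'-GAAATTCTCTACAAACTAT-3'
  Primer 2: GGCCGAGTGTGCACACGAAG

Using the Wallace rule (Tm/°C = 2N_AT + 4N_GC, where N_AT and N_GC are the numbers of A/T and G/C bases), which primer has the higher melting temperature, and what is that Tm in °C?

Primer 2, 66°C

Primer 1: A+T=14, G+C=5 → Tm = 2(14)+4(5) = 48°C
Primer 2: A+T=7, G+C=13 → Tm = 2(7)+4(13) = 66°C
48°C vs 66°C → primer 2 is higher.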